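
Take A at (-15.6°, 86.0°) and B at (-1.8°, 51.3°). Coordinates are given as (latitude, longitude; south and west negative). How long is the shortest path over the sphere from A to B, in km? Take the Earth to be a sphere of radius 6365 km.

Haversine: a = sin²(Δφ/2)+cos φ₁ cos φ₂ sin²(Δλ/2) = 0.10004;  σ = 2·atan2(√a,√(1−a))
σ = 36.878° → d = Rσ = 6365·0.64364 = 4097 km

4097 km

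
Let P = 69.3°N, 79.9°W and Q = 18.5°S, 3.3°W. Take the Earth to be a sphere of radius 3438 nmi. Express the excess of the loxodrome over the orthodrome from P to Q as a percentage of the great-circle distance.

2.4%

Great circle: σ = 1.7917 rad → d_gc = Rσ = 6160.0 nmi
Rhumb: Δφ = -1.5324, Δλ = +1.3369, Δψ = -2.0289, q = Δφ/Δψ = 0.7553 → d_rh = R√(Δφ²+q²Δλ²) = 6309.3 nmi
Excess = (6309.3 − 6160.0) / 6160.0 = 149.3 / 6160.0 = 2.42% ≈ 2.4%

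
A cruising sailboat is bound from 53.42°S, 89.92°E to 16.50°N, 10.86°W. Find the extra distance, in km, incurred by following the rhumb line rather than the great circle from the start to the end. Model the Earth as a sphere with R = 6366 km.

Great circle: cos σ = sin φ₁ sin φ₂ + cos φ₁ cos φ₂ cos Δλ,  σ = 1.9123 rad → d_gc = 12173.98 km
Rhumb line: Δψ = +1.3991, q = Δφ/Δψ = 0.8722, d_rh = R√(Δφ²+q²Δλ²) = 12479.51 km
Excess = 12479.51 − 12173.98 = 305.53 ≈ 306 km

306 km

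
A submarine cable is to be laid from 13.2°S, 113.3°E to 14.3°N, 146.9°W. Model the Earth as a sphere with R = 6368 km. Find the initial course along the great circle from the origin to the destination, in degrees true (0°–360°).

78.0°

θ = atan2( sin Δλ·cos φ₂ ,  cos φ₁ sin φ₂ − sin φ₁ cos φ₂ cos Δλ )
  = atan2(+0.9549, +0.2028) = 78.01°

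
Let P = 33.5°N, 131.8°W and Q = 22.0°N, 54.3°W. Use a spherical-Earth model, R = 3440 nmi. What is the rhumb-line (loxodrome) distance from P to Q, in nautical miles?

4165 nmi

Δψ = ln[tan(π/4+φ₂/2)/tan(π/4+φ₁/2)] = -0.2274;  Δφ = -0.2007 rad,  Δλ = +1.3526 rad
q = Δφ/Δψ = 0.8827
d = R·√(Δφ² + q²Δλ²) = 3440·1.21069 = 4165 nmi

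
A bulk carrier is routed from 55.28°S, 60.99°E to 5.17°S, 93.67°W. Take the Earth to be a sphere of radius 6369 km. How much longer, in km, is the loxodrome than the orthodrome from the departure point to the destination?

Great circle: cos σ = sin φ₁ sin φ₂ + cos φ₁ cos φ₂ cos Δλ,  σ = 2.0248 rad → d_gc = 12896.2 km
Rhumb line: Δψ = +1.0724, q = Δφ/Δψ = 0.8155, d_rh = R√(Δφ²+q²Δλ²) = 15086.4 km
Excess = 15086.4 − 12896.2 = 2190.2 ≈ 2190 km

2190 km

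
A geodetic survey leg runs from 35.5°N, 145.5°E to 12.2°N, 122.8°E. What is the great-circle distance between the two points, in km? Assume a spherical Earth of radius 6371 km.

Haversine: a = sin²(Δφ/2)+cos φ₁ cos φ₂ sin²(Δλ/2) = 0.07160;  σ = 2·atan2(√a,√(1−a))
σ = 31.040° → d = Rσ = 6371·0.54175 = 3451 km

3451 km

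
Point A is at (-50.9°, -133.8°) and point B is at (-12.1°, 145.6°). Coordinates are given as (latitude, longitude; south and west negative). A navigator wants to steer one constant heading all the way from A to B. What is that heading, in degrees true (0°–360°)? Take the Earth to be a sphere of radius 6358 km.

Δψ = ln[tan(π/4+φ₂/2)/tan(π/4+φ₁/2)] = +0.8226
Δλ = -1.4067 rad (taken the short way round)
course = atan2(Δλ, Δψ) = 300.32°

300.3°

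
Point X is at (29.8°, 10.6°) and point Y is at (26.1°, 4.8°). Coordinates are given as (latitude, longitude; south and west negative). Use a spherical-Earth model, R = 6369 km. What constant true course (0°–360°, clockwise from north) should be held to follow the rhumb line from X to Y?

234.2°

Meridional parts: M(φ₁)=+0.5453, M(φ₂)=+0.4722 → ΔM = -0.0731;  Δλ = -0.1012 rad
tan C = Δλ / ΔM = +1.3843 → C = 234.16°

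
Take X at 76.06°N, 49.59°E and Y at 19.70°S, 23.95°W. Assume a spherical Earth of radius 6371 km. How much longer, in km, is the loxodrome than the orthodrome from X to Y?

Great circle: cos σ = sin φ₁ sin φ₂ + cos φ₁ cos φ₂ cos Δλ,  σ = 1.8368 rad → d_gc = 11702.4 km
Rhumb line: Δψ = -2.4525, q = Δφ/Δψ = 0.6815, d_rh = R√(Δφ²+q²Δλ²) = 12018.1 km
Excess = 12018.1 − 11702.4 = 315.7 ≈ 316 km

316 km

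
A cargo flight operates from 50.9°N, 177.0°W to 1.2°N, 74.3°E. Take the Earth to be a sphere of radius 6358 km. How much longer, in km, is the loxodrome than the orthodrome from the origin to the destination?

520 km

Great circle: cos σ = sin φ₁ sin φ₂ + cos φ₁ cos φ₂ cos Δλ,  σ = 1.7578 rad → d_gc = 11176.0 km
Rhumb line: Δψ = -1.0144, q = Δφ/Δψ = 0.8551, d_rh = R√(Δφ²+q²Δλ²) = 11696.4 km
Excess = 11696.4 − 11176.0 = 520.4 ≈ 520 km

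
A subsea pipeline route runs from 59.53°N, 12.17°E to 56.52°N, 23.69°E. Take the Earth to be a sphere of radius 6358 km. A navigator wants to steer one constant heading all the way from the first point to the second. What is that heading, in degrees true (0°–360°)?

Δψ = ln[tan(π/4+φ₂/2)/tan(π/4+φ₁/2)] = -0.0993
Δλ = +0.2011 rad (taken the short way round)
course = atan2(Δλ, Δψ) = 116.28°

116.3°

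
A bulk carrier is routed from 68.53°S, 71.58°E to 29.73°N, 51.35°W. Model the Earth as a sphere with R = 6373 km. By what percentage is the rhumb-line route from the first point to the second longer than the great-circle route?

5.9%

Great circle: σ = 2.2579 rad → d_gc = Rσ = 14389.4 km
Rhumb: Δφ = +1.7150, Δλ = -2.1455, Δψ = +2.2068, q = Δφ/Δψ = 0.7771 → d_rh = R√(Δφ²+q²Δλ²) = 15243.5 km
Excess = (15243.5 − 14389.4) / 14389.4 = 854.1 / 14389.4 = 5.94% ≈ 5.9%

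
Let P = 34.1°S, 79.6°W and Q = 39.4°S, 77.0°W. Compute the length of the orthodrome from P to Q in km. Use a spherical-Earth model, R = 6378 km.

634 km

Haversine: a = sin²(Δφ/2)+cos φ₁ cos φ₂ sin²(Δλ/2) = 0.00247;  σ = 2·atan2(√a,√(1−a))
σ = 5.694° → d = Rσ = 6378·0.09938 = 634 km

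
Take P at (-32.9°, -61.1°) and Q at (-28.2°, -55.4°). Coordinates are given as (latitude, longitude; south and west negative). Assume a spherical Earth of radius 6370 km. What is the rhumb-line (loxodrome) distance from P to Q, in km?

755 km

Rhumb course C = atan2(Δλ, Δψ) with Δψ = ln[tan(π/4+φ₂/2)/tan(π/4+φ₁/2)] = +0.0953, Δλ = +0.0995 → C = 46.23°
d = R·|Δφ| / |cos C| = 6370·0.08203 / 0.69175 = 755 km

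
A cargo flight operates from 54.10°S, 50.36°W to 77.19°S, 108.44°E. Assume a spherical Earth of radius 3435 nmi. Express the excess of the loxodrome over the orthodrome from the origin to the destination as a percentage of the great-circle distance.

34.6%

Great circle: σ = 0.8384 rad → d_gc = Rσ = 2879.8 nmi
Rhumb: Δφ = -0.4030, Δλ = +2.7716, Δψ = -1.0598, q = Δφ/Δψ = 0.3802 → d_rh = R√(Δφ²+q²Δλ²) = 3875.8 nmi
Excess = (3875.8 − 2879.8) / 2879.8 = 996.0 / 2879.8 = 34.59% ≈ 34.6%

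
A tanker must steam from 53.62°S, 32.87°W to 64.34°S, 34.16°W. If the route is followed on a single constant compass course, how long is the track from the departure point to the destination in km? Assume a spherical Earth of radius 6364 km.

Δψ = ln[tan(π/4+φ₂/2)/tan(π/4+φ₁/2)] = -0.3666;  Δφ = -0.1871 rad,  Δλ = -0.0225 rad
q = Δφ/Δψ = 0.5104
d = R·√(Δφ² + q²Δλ²) = 6364·0.18745 = 1193 km

1193 km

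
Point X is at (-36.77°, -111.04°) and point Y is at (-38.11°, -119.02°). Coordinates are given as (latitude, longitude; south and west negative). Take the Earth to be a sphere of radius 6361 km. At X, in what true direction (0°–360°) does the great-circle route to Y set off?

255.6°

N = sin Δλ·cos φ₂ = -0.1092;  D = cos φ₁ sin φ₂ − sin φ₁ cos φ₂ cos Δλ = -0.0279
initial course = atan2(N, D) = 255.65°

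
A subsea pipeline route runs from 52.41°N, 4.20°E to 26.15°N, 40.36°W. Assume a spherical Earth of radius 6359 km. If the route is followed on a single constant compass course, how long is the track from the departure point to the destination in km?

Rhumb course C = atan2(Δλ, Δψ) with Δψ = ln[tan(π/4+φ₂/2)/tan(π/4+φ₁/2)] = -0.6047, Δλ = -0.7777 → C = 232.13°
d = R·|Δφ| / |cos C| = 6359·0.45832 / 0.61383 = 4748 km

4748 km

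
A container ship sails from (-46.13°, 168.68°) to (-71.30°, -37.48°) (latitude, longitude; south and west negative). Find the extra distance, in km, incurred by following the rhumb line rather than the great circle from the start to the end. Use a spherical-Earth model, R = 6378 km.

2065 km

Great circle: cos σ = sin φ₁ sin φ₂ + cos φ₁ cos φ₂ cos Δλ,  σ = 1.0662 rad → d_gc = 6800.44 km
Rhumb line: Δψ = -0.8944, q = Δφ/Δψ = 0.4912, d_rh = R√(Δφ²+q²Δλ²) = 8865.87 km
Excess = 8865.87 − 6800.44 = 2065.43 ≈ 2065 km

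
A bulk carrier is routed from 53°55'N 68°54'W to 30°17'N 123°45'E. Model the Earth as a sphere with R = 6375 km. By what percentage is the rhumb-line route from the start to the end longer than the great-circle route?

Great circle: σ = 1.6596 rad → d_gc = Rσ = 10580.1 km
Rhumb: Δφ = -0.4125, Δλ = -2.9208, Δψ = -0.5667, q = Δφ/Δψ = 0.7279 → d_rh = R√(Δφ²+q²Δλ²) = 13806.1 km
Excess = (13806.1 − 10580.1) / 10580.1 = 3226.0 / 10580.1 = 30.49% ≈ 30.5%

30.5%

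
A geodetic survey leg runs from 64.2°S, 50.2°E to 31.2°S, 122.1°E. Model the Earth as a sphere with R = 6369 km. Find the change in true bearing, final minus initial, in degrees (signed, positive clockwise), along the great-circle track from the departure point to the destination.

At departure: θ₁ = atan2(sin Δλ cos φ₂, cos φ₁ sin φ₂ − sin φ₁ cos φ₂ cos Δλ) = 89.03°
At arrival: θ₂ = atan2(sin Δλ cos φ₁, −cos φ₂ sin φ₁ + sin φ₂ cos φ₁ cos Δλ) = 30.58°
Δθ = θ₂ − θ₁ = -58.4°

-58.4°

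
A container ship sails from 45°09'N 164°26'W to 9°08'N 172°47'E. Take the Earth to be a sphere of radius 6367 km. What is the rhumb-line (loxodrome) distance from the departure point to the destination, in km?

4565 km

Rhumb course C = atan2(Δλ, Δψ) with Δψ = ln[tan(π/4+φ₂/2)/tan(π/4+φ₁/2)] = -0.7250, Δλ = -0.3976 → C = 208.74°
d = R·|Δφ| / |cos C| = 6367·0.62861 / 0.87678 = 4565 km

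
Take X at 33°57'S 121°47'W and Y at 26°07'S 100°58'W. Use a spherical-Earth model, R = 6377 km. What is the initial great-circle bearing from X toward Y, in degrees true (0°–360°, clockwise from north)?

θ = atan2( sin Δλ·cos φ₂ ,  cos φ₁ sin φ₂ − sin φ₁ cos φ₂ cos Δλ )
  = atan2(+0.3191, +0.1036) = 72.02°

72.0°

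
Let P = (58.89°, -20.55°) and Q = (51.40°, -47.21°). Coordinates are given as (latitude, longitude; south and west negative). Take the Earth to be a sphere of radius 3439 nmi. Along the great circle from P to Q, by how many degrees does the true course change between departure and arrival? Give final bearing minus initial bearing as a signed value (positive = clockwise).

-22.1°

At departure: θ₁ = atan2(sin Δλ cos φ₂, cos φ₁ sin φ₂ − sin φ₁ cos φ₂ cos Δλ) = 255.28°
At arrival: θ₂ = atan2(sin Δλ cos φ₁, −cos φ₂ sin φ₁ + sin φ₂ cos φ₁ cos Δλ) = 233.22°
Δθ = θ₂ − θ₁ = -22.1°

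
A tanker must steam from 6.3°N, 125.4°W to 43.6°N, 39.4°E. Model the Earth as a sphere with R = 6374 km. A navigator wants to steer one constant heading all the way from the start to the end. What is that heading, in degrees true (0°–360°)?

75.6°

Meridional parts: M(φ₁)=+0.1102, M(φ₂)=+0.8472 → ΔM = +0.7371;  Δλ = +2.8763 rad
tan C = Δλ / ΔM = +3.9024 → C = 75.63°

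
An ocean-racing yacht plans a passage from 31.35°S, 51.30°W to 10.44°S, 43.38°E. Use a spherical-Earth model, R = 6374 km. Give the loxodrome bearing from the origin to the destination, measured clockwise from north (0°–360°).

76.6°

Meridional parts: M(φ₁)=-0.5767, M(φ₂)=-0.1832 → ΔM = +0.3935;  Δλ = +1.6525 rad
tan C = Δλ / ΔM = +4.1997 → C = 76.61°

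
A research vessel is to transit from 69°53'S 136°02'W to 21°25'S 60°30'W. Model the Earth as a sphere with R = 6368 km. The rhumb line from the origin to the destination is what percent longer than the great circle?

Great circle: σ = 1.1342 rad → d_gc = Rσ = 7222.6 km
Rhumb: Δφ = +0.8459, Δλ = +1.3183, Δψ = +1.3467, q = Δφ/Δψ = 0.6281 → d_rh = R√(Δφ²+q²Δλ²) = 7538.2 km
Excess = (7538.2 − 7222.6) / 7222.6 = 315.6 / 7222.6 = 4.37% ≈ 4.4%

4.4%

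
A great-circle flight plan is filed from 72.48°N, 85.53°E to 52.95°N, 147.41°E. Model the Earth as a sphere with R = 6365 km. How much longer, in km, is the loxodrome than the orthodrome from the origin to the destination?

Great circle: cos σ = sin φ₁ sin φ₂ + cos φ₁ cos φ₂ cos Δλ,  σ = 0.5613 rad → d_gc = 3572.5 km
Rhumb line: Δψ = -0.7768, q = Δφ/Δψ = 0.4388, d_rh = R√(Δφ²+q²Δλ²) = 3715.6 km
Excess = 3715.6 − 3572.5 = 143.1 ≈ 143 km

143 km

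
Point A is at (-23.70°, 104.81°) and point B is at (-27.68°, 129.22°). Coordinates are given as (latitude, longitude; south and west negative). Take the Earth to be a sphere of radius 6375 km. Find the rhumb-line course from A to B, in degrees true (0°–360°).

Δψ = ln[tan(π/4+φ₂/2)/tan(π/4+φ₁/2)] = -0.0771
Δλ = +0.4260 rad (taken the short way round)
course = atan2(Δλ, Δψ) = 100.26°

100.3°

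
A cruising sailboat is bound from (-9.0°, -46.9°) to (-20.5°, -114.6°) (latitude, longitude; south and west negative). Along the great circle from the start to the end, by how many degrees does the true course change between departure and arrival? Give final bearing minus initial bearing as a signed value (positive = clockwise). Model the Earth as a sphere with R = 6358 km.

+19.5°

At departure: θ₁ = atan2(sin Δλ cos φ₂, cos φ₁ sin φ₂ − sin φ₁ cos φ₂ cos Δλ) = 251.48°
At arrival: θ₂ = atan2(sin Δλ cos φ₁, −cos φ₂ sin φ₁ + sin φ₂ cos φ₁ cos Δλ) = 270.96°
Δθ = θ₂ − θ₁ = +19.5°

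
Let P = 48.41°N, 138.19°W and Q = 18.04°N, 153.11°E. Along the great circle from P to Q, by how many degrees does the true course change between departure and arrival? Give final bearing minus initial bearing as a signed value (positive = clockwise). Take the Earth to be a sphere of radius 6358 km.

Initial bearing θ₁ = atan2(sin Δλ cos φ₂, cos φ₁ sin φ₂ − sin φ₁ cos φ₂ cos Δλ) = 266.59°
Final bearing θ₂ = (initial bearing from the destination back to the start) + 180° = 224.18°
Δθ = θ₂ − θ₁ = -42.4°

-42.4°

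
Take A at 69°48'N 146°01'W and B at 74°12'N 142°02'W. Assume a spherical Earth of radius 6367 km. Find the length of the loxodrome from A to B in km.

Rhumb course C = atan2(Δλ, Δψ) with Δψ = ln[tan(π/4+φ₂/2)/tan(π/4+φ₁/2)] = +0.2497, Δλ = +0.0695 → C = 15.56°
d = R·|Δφ| / |cos C| = 6367·0.07679 / 0.96337 = 508 km

508 km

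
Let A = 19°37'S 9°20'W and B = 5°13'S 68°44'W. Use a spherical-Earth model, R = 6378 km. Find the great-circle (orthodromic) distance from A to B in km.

6620 km

cos σ = sin φ₁ sin φ₂ + cos φ₁ cos φ₂ cos Δλ
      = sin(-19.62°)sin(-5.22°) + cos(-19.62°)cos(-5.22°)cos(-59.40°) = 0.5080
σ = 59.467° → d = Rσ = 6378·1.03789 = 6620 km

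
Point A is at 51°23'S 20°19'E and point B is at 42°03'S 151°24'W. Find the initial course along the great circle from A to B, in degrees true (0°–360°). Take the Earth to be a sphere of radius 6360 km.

θ = atan2( sin Δλ·cos φ₂ ,  cos φ₁ sin φ₂ − sin φ₁ cos φ₂ cos Δλ )
  = atan2(-0.1070, -0.9922) = 186.15°

186.2°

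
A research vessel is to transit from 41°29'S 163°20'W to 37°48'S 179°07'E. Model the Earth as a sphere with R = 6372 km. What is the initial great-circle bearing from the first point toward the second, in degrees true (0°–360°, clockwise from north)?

279.5°

N = sin Δλ·cos φ₂ = -0.2383;  D = cos φ₁ sin φ₂ − sin φ₁ cos φ₂ cos Δλ = +0.0399
initial course = atan2(N, D) = 279.50°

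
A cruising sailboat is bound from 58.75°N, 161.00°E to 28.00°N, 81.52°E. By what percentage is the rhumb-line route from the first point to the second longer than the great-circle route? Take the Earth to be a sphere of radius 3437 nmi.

4.4%

Great circle: σ = 1.0644 rad → d_gc = Rσ = 3658.5 nmi
Rhumb: Δφ = -0.5367, Δλ = -1.3872, Δψ = -0.7647, q = Δφ/Δψ = 0.7018 → d_rh = R√(Δφ²+q²Δλ²) = 3820.8 nmi
Excess = (3820.8 − 3658.5) / 3658.5 = 162.3 / 3658.5 = 4.44% ≈ 4.4%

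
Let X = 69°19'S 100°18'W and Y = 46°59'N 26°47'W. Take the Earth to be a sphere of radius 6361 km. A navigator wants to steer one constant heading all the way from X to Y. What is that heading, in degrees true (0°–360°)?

26.0°

Δψ = ln[tan(π/4+φ₂/2)/tan(π/4+φ₁/2)] = +2.6323
Δλ = +1.2831 rad (taken the short way round)
course = atan2(Δλ, Δψ) = 25.99°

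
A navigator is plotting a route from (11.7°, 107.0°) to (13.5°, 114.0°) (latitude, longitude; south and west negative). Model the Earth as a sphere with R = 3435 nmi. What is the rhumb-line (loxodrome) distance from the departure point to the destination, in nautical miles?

Rhumb course C = atan2(Δλ, Δψ) with Δψ = ln[tan(π/4+φ₂/2)/tan(π/4+φ₁/2)] = +0.0322, Δλ = +0.1222 → C = 75.24°
d = R·|Δφ| / |cos C| = 3435·0.03142 / 0.25480 = 424 nmi

424 nmi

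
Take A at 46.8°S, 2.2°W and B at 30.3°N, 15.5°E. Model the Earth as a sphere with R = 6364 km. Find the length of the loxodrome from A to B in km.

8748 km

Δψ = ln[tan(π/4+φ₂/2)/tan(π/4+φ₁/2)] = +1.4819;  Δφ = +1.3456 rad,  Δλ = +0.3089 rad
q = Δφ/Δψ = 0.9081
d = R·√(Δφ² + q²Δλ²) = 6364·1.37458 = 8748 km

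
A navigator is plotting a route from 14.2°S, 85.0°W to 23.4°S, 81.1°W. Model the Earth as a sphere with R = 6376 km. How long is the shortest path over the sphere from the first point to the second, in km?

1103 km

Haversine: a = sin²(Δφ/2)+cos φ₁ cos φ₂ sin²(Δλ/2) = 0.00746;  σ = 2·atan2(√a,√(1−a))
σ = 9.911° → d = Rσ = 6376·0.17298 = 1103 km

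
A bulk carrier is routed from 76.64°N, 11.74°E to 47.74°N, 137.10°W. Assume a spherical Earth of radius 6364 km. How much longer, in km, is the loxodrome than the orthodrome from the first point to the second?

Great circle: cos σ = sin φ₁ sin φ₂ + cos φ₁ cos φ₂ cos Δλ,  σ = 0.9433 rad → d_gc = 6003.3 km
Rhumb line: Δψ = -1.1939, q = Δφ/Δψ = 0.4225, d_rh = R√(Δφ²+q²Δλ²) = 7687.0 km
Excess = 7687.0 − 6003.3 = 1683.7 ≈ 1684 km

1684 km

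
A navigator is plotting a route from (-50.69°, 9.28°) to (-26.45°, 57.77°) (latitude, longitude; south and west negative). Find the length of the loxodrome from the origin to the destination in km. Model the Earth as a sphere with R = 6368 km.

Rhumb course C = atan2(Δλ, Δψ) with Δψ = ln[tan(π/4+φ₂/2)/tan(π/4+φ₁/2)] = +0.5506, Δλ = +0.8463 → C = 56.95°
d = R·|Δφ| / |cos C| = 6368·0.42307 / 0.54533 = 4940 km

4940 km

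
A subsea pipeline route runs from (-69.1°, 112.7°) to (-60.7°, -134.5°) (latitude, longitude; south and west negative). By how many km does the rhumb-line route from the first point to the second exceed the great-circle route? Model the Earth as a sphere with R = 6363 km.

720 km

Great circle: cos σ = sin φ₁ sin φ₂ + cos φ₁ cos φ₂ cos Δλ,  σ = 0.7272 rad → d_gc = 4627.2 km
Rhumb line: Δψ = +0.3488, q = Δφ/Δψ = 0.4203, d_rh = R√(Δφ²+q²Δλ²) = 5347.4 km
Excess = 5347.4 − 4627.2 = 720.2 ≈ 720 km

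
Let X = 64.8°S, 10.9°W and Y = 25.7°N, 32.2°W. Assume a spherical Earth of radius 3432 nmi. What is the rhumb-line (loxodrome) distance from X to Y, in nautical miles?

5517 nmi

Rhumb course C = atan2(Δλ, Δψ) with Δψ = ln[tan(π/4+φ₂/2)/tan(π/4+φ₁/2)] = +1.9626, Δλ = -0.3718 → C = 349.27°
d = R·|Δφ| / |cos C| = 3432·1.57952 / 0.98253 = 5517 nmi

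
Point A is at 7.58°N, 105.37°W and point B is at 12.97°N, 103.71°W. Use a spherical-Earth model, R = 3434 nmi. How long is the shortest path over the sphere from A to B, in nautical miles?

338 nmi

Haversine: a = sin²(Δφ/2)+cos φ₁ cos φ₂ sin²(Δλ/2) = 0.00241;  σ = 2·atan2(√a,√(1−a))
σ = 5.632° → d = Rσ = 3434·0.09829 = 338 nmi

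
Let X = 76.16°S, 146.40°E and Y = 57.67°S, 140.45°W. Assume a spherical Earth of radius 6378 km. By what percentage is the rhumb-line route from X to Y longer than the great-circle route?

6.0%

Great circle: σ = 0.5403 rad → d_gc = Rσ = 3446.3 km
Rhumb: Δφ = +0.3227, Δλ = +1.2767, Δψ = +0.8706, q = Δφ/Δψ = 0.3707 → d_rh = R√(Δφ²+q²Δλ²) = 3653.4 km
Excess = (3653.4 − 3446.3) / 3446.3 = 207.1 / 3446.3 = 6.01% ≈ 6.0%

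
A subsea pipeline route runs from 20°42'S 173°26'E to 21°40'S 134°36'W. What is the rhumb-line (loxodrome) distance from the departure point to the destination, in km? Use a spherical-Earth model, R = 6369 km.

Δψ = ln[tan(π/4+φ₂/2)/tan(π/4+φ₁/2)] = -0.0181;  Δφ = -0.0169 rad,  Δλ = +0.9070 rad
q = Δφ/Δψ = 0.9324
d = R·√(Δφ² + q²Δλ²) = 6369·0.84586 = 5387 km

5387 km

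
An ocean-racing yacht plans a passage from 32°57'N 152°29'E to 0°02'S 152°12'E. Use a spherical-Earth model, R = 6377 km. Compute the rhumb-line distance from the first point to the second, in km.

3671 km

Δψ = ln[tan(π/4+φ₂/2)/tan(π/4+φ₁/2)] = -0.6103;  Δφ = -0.5757 rad,  Δλ = -0.0049 rad
q = Δφ/Δψ = 0.9433
d = R·√(Δφ² + q²Δλ²) = 6377·0.57569 = 3671 km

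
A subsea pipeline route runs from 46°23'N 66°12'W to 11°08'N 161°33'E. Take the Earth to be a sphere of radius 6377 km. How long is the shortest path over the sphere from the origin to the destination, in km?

cos σ = sin φ₁ sin φ₂ + cos φ₁ cos φ₂ cos Δλ
      = sin(46.38°)sin(11.13°) + cos(46.38°)cos(11.13°)cos(-132.25°) = -0.3153
σ = 108.379° → d = Rσ = 6377·1.89157 = 12063 km

12063 km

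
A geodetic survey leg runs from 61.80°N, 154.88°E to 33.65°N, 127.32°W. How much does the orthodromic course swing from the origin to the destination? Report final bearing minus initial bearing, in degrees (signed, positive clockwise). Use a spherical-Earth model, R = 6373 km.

At departure: θ₁ = atan2(sin Δλ cos φ₂, cos φ₁ sin φ₂ − sin φ₁ cos φ₂ cos Δλ) = 82.52°
At arrival: θ₂ = atan2(sin Δλ cos φ₁, −cos φ₂ sin φ₁ + sin φ₂ cos φ₁ cos Δλ) = 145.75°
Δθ = θ₂ − θ₁ = +63.2°

+63.2°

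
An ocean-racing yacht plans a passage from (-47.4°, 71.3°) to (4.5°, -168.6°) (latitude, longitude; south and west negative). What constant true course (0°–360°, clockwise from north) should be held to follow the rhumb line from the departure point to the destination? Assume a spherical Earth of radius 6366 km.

64.0°

Δψ = ln[tan(π/4+φ₂/2)/tan(π/4+φ₁/2)] = +1.0205
Δλ = +2.0961 rad (taken the short way round)
course = atan2(Δλ, Δψ) = 64.04°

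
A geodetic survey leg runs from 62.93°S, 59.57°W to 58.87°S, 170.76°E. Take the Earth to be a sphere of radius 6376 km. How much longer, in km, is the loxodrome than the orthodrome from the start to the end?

Great circle: cos σ = sin φ₁ sin φ₂ + cos φ₁ cos φ₂ cos Δλ,  σ = 0.9122 rad → d_gc = 5816.0 km
Rhumb line: Δψ = +0.1459, q = Δφ/Δψ = 0.4856, d_rh = R√(Δφ²+q²Δλ²) = 7021.4 km
Excess = 7021.4 − 5816.0 = 1205.4 ≈ 1205 km

1205 km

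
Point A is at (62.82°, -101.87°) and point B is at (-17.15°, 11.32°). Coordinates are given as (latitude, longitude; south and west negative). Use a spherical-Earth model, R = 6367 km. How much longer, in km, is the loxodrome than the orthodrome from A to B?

656 km

Great circle: cos σ = sin φ₁ sin φ₂ + cos φ₁ cos φ₂ cos Δλ,  σ = 2.0199 rad → d_gc = 12860.9 km
Rhumb line: Δψ = -1.7238, q = Δφ/Δψ = 0.8097, d_rh = R√(Δφ²+q²Δλ²) = 13516.6 km
Excess = 13516.6 − 12860.9 = 655.7 ≈ 656 km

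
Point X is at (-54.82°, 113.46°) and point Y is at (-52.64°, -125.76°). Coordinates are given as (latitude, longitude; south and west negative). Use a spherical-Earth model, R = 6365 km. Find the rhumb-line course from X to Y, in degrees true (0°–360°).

88.3°

Meridional parts: M(φ₁)=-1.1488, M(φ₂)=-1.0844 → ΔM = +0.0643;  Δλ = +2.1080 rad
tan C = Δλ / ΔM = +32.7670 → C = 88.25°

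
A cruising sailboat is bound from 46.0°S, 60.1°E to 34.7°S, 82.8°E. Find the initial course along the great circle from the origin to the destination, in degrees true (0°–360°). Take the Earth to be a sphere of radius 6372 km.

θ = atan2( sin Δλ·cos φ₂ ,  cos φ₁ sin φ₂ − sin φ₁ cos φ₂ cos Δλ )
  = atan2(+0.3173, +0.1501) = 64.68°

64.7°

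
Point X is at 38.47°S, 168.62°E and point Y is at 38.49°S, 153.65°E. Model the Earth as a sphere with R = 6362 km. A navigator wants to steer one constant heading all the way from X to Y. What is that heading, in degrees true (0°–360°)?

Δψ = ln[tan(π/4+φ₂/2)/tan(π/4+φ₁/2)] = -0.0004
Δλ = -0.2613 rad (taken the short way round)
course = atan2(Δλ, Δψ) = 269.90°

269.9°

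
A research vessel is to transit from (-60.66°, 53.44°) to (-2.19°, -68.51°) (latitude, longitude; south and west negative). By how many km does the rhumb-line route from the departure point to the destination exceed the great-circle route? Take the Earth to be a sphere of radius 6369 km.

Great circle: cos σ = sin φ₁ sin φ₂ + cos φ₁ cos φ₂ cos Δλ,  σ = 1.7986 rad → d_gc = 11455.0 km
Rhumb line: Δψ = +1.3020, q = Δφ/Δψ = 0.7838, d_rh = R√(Δφ²+q²Δλ²) = 12455.3 km
Excess = 12455.3 − 11455.0 = 1000.3 ≈ 1000 km

1000 km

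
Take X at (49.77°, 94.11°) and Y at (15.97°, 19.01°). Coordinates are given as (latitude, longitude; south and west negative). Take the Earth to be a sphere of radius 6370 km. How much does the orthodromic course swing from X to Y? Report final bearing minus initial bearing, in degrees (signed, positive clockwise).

-47.1°

Initial bearing θ₁ = atan2(sin Δλ cos φ₂, cos φ₁ sin φ₂ − sin φ₁ cos φ₂ cos Δλ) = 269.32°
Final bearing θ₂ = (initial bearing from the destination back to the start) + 180° = 222.20°
Δθ = θ₂ − θ₁ = -47.1°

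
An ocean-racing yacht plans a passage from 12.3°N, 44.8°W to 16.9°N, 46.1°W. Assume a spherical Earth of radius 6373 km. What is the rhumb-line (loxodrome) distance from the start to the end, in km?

530 km

Rhumb course C = atan2(Δλ, Δψ) with Δψ = ln[tan(π/4+φ₂/2)/tan(π/4+φ₁/2)] = +0.0830, Δλ = -0.0227 → C = 344.71°
d = R·|Δφ| / |cos C| = 6373·0.08029 / 0.96460 = 530 km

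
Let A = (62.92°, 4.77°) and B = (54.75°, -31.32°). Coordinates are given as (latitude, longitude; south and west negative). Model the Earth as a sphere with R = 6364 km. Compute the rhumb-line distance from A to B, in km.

2254 km

Δψ = ln[tan(π/4+φ₂/2)/tan(π/4+φ₁/2)] = -0.2771;  Δφ = -0.1426 rad,  Δλ = -0.6299 rad
q = Δφ/Δψ = 0.5147
d = R·√(Δφ² + q²Δλ²) = 6364·0.35415 = 2254 km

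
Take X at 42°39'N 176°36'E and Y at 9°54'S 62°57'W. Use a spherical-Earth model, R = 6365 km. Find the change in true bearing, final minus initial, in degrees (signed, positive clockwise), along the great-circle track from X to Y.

At departure: θ₁ = atan2(sin Δλ cos φ₂, cos φ₁ sin φ₂ − sin φ₁ cos φ₂ cos Δλ) = 76.00°
At arrival: θ₂ = atan2(sin Δλ cos φ₁, −cos φ₂ sin φ₁ + sin φ₂ cos φ₁ cos Δλ) = 133.58°
Δθ = θ₂ − θ₁ = +57.6°

+57.6°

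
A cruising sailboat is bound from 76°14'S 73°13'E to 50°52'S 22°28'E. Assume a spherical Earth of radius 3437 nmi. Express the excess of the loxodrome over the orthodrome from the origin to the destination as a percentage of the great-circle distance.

2.7%

Great circle: σ = 0.5578 rad → d_gc = Rσ = 1917.2 nmi
Rhumb: Δφ = +0.4427, Δλ = -0.8858, Δψ = +1.0799, q = Δφ/Δψ = 0.4100 → d_rh = R√(Δφ²+q²Δλ²) = 1968.1 nmi
Excess = (1968.1 − 1917.2) / 1917.2 = 50.9 / 1917.2 = 2.655% ≈ 2.7%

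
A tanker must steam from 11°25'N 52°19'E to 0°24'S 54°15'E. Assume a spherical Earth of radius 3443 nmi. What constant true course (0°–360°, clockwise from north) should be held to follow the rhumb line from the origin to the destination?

Meridional parts: M(φ₁)=+0.2006, M(φ₂)=-0.0070 → ΔM = -0.2076;  Δλ = +0.0337 rad
tan C = Δλ / ΔM = -0.1626 → C = 170.77°

170.8°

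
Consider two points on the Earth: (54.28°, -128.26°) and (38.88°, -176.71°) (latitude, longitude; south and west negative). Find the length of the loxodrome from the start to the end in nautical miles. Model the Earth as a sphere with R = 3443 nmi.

2187 nmi

Δψ = ln[tan(π/4+φ₂/2)/tan(π/4+φ₁/2)] = -0.3949;  Δφ = -0.2688 rad,  Δλ = -0.8456 rad
q = Δφ/Δψ = 0.6806
d = R·√(Δφ² + q²Δλ²) = 3443·0.63519 = 2187 nmi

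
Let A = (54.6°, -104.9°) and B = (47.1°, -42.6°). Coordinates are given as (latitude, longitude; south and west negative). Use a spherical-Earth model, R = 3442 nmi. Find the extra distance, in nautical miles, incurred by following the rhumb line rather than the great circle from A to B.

74 nmi

Great circle: cos σ = sin φ₁ sin φ₂ + cos φ₁ cos φ₂ cos Δλ,  σ = 0.6755 rad → d_gc = 2324.9 nmi
Rhumb line: Δψ = -0.2079, q = Δφ/Δψ = 0.6295, d_rh = R√(Δφ²+q²Δλ²) = 2398.8 nmi
Excess = 2398.8 − 2324.9 = 73.9 ≈ 74 nmi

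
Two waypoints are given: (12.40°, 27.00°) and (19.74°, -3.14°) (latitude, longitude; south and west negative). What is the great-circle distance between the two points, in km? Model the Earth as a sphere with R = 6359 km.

3311 km

cos σ = sin φ₁ sin φ₂ + cos φ₁ cos φ₂ cos Δλ
      = sin(12.40°)sin(19.74°) + cos(12.40°)cos(19.74°)cos(-30.14°) = 0.8675
σ = 29.828° → d = Rσ = 6359·0.52060 = 3311 km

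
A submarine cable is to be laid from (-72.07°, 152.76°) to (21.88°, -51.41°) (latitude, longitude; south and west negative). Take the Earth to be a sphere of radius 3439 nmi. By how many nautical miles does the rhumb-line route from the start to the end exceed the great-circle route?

Great circle: cos σ = sin φ₁ sin φ₂ + cos φ₁ cos φ₂ cos Δλ,  σ = 2.2334 rad → d_gc = 7680.78 nmi
Rhumb line: Δψ = +2.2382, q = Δφ/Δψ = 0.7326, d_rh = R√(Δφ²+q²Δλ²) = 8874.27 nmi
Excess = 8874.27 − 7680.78 = 1193.49 ≈ 1193 nmi

1193 nmi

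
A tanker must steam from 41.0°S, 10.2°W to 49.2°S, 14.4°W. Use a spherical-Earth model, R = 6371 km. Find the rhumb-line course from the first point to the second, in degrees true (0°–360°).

Meridional parts: M(φ₁)=-0.7859, M(φ₂)=-0.9891 → ΔM = -0.2033;  Δλ = -0.0733 rad
tan C = Δλ / ΔM = +0.3606 → C = 199.83°

199.8°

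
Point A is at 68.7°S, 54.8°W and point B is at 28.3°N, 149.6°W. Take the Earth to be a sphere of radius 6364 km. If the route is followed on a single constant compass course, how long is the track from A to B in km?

Δψ = ln[tan(π/4+φ₂/2)/tan(π/4+φ₁/2)] = +2.1864;  Δφ = +1.6930 rad,  Δλ = -1.6546 rad
q = Δφ/Δψ = 0.7743
d = R·√(Δφ² + q²Δλ²) = 6364·2.12310 = 13511 km

13511 km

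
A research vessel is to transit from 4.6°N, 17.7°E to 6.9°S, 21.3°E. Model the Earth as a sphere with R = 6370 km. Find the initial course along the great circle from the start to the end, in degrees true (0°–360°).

162.6°

θ = atan2( sin Δλ·cos φ₂ ,  cos φ₁ sin φ₂ − sin φ₁ cos φ₂ cos Δλ )
  = atan2(+0.0623, -0.1992) = 162.62°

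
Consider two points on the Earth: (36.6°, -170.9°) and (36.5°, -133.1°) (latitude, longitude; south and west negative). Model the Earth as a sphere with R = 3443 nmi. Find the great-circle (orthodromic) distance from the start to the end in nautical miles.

cos σ = sin φ₁ sin φ₂ + cos φ₁ cos φ₂ cos Δλ
      = sin(36.60°)sin(36.50°) + cos(36.60°)cos(36.50°)cos(37.80°) = 0.8646
σ = 30.166° → d = Rσ = 3443·0.52649 = 1813 nmi

1813 nmi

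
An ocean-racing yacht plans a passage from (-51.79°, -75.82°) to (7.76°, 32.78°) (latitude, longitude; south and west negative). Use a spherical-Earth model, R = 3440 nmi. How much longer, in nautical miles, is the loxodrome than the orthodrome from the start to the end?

Great circle: cos σ = sin φ₁ sin φ₂ + cos φ₁ cos φ₂ cos Δλ,  σ = 1.8771 rad → d_gc = 6457.4 nmi
Rhumb line: Δψ = +1.1961, q = Δφ/Δψ = 0.8690, d_rh = R√(Δφ²+q²Δλ²) = 6699.6 nmi
Excess = 6699.6 − 6457.4 = 242.2 ≈ 242 nmi

242 nmi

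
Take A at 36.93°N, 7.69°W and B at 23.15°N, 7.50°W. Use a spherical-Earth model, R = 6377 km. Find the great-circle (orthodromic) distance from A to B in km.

1534 km

Haversine: a = sin²(Δφ/2)+cos φ₁ cos φ₂ sin²(Δλ/2) = 0.01439;  σ = 2·atan2(√a,√(1−a))
σ = 13.781° → d = Rσ = 6377·0.24052 = 1534 km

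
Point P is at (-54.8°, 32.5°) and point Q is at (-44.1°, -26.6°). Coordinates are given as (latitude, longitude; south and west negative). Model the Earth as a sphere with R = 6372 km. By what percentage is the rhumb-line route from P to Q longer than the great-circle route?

2.7%

Great circle: σ = 0.6741 rad → d_gc = Rσ = 4295.6 km
Rhumb: Δφ = +0.1868, Δλ = -1.0315, Δψ = +0.2888, q = Δφ/Δψ = 0.6466 → d_rh = R√(Δφ²+q²Δλ²) = 4413.1 km
Excess = (4413.1 − 4295.6) / 4295.6 = 117.5 / 4295.6 = 2.74% ≈ 2.7%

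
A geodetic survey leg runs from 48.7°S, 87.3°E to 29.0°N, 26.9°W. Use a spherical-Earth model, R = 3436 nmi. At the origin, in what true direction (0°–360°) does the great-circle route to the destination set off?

N = sin Δλ·cos φ₂ = -0.7978;  D = cos φ₁ sin φ₂ − sin φ₁ cos φ₂ cos Δλ = +0.0506
initial course = atan2(N, D) = 273.63°

273.6°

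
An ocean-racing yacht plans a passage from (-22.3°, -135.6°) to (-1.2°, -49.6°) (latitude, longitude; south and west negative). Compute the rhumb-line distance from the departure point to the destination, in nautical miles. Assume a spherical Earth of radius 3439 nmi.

5180 nmi

Δψ = ln[tan(π/4+φ₂/2)/tan(π/4+φ₁/2)] = +0.3785;  Δφ = +0.3683 rad,  Δλ = +1.5010 rad
q = Δφ/Δψ = 0.9730
d = R·√(Δφ² + q²Δλ²) = 3439·1.50619 = 5180 nmi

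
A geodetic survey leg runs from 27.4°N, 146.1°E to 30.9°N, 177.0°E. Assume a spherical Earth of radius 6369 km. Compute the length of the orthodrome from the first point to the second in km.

3015 km

cos σ = sin φ₁ sin φ₂ + cos φ₁ cos φ₂ cos Δλ
      = sin(27.40°)sin(30.90°) + cos(27.40°)cos(30.90°)cos(30.90°) = 0.8900
σ = 27.126° → d = Rσ = 6369·0.47343 = 3015 km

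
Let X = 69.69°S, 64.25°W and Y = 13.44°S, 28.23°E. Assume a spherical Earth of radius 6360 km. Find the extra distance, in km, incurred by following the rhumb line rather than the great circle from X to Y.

541 km

Great circle: cos σ = sin φ₁ sin φ₂ + cos φ₁ cos φ₂ cos Δλ,  σ = 1.3660 rad → d_gc = 8687.8 km
Rhumb line: Δψ = +1.4830, q = Δφ/Δψ = 0.6620, d_rh = R√(Δφ²+q²Δλ²) = 9228.9 km
Excess = 9228.9 − 8687.8 = 541.1 ≈ 541 km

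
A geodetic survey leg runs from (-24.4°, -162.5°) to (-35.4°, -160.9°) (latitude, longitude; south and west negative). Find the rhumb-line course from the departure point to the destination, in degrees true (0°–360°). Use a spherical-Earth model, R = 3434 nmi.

172.8°

Meridional parts: M(φ₁)=-0.4393, M(φ₂)=-0.6614 → ΔM = -0.2220;  Δλ = +0.0279 rad
tan C = Δλ / ΔM = -0.1258 → C = 172.83°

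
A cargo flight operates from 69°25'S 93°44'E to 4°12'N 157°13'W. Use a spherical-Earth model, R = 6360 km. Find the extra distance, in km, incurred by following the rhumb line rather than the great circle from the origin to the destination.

Great circle: cos σ = sin φ₁ sin φ₂ + cos φ₁ cos φ₂ cos Δλ,  σ = 1.7548 rad → d_gc = 11160.8 km
Rhumb line: Δψ = +1.7794, q = Δφ/Δψ = 0.7221, d_rh = R√(Δφ²+q²Δλ²) = 11965.4 km
Excess = 11965.4 − 11160.8 = 804.6 ≈ 805 km

805 km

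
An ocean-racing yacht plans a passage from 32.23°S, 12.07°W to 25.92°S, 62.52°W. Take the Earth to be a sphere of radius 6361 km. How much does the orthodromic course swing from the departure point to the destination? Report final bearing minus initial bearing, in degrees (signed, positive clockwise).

+25.8°

Initial bearing θ₁ = atan2(sin Δλ cos φ₂, cos φ₁ sin φ₂ − sin φ₁ cos φ₂ cos Δλ) = 264.70°
Final bearing θ₂ = (initial bearing from the destination back to the start) + 180° = 290.53°
Δθ = θ₂ − θ₁ = +25.8°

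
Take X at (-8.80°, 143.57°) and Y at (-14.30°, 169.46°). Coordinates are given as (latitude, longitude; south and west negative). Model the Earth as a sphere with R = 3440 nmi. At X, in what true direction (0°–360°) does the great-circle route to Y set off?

θ = atan2( sin Δλ·cos φ₂ ,  cos φ₁ sin φ₂ − sin φ₁ cos φ₂ cos Δλ )
  = atan2(+0.4231, -0.1107) = 104.66°

104.7°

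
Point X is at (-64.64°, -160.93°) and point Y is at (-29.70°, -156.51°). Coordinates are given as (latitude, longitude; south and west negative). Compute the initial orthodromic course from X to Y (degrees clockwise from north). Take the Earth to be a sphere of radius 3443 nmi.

6.7°

θ = atan2( sin Δλ·cos φ₂ ,  cos φ₁ sin φ₂ − sin φ₁ cos φ₂ cos Δλ )
  = atan2(+0.0669, +0.5704) = 6.69°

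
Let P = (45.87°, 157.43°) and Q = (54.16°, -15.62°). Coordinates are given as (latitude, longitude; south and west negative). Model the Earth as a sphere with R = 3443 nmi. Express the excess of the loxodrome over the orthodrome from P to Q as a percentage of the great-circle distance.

39.3%

Great circle: σ = 1.3927 rad → d_gc = Rσ = 4795.1 nmi
Rhumb: Δφ = +0.1447, Δλ = -3.0203, Δψ = +0.2259, q = Δφ/Δψ = 0.6404 → d_rh = R√(Δφ²+q²Δλ²) = 6678.3 nmi
Excess = (6678.3 − 4795.1) / 4795.1 = 1883.2 / 4795.1 = 39.27% ≈ 39.3%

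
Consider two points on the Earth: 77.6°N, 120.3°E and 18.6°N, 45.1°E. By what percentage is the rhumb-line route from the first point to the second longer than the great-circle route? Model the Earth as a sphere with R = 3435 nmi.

Great circle: σ = 1.1988 rad → d_gc = Rσ = 4117.8 nmi
Rhumb: Δφ = -1.0297, Δλ = -1.3125, Δψ = -1.8893, q = Δφ/Δψ = 0.5450 → d_rh = R√(Δφ²+q²Δλ²) = 4307.0 nmi
Excess = (4307.0 − 4117.8) / 4117.8 = 189.2 / 4117.8 = 4.59% ≈ 4.6%

4.6%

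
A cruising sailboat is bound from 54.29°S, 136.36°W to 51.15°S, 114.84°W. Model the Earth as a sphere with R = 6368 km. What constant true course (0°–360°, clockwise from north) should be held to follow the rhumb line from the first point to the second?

76.4°

Δψ = ln[tan(π/4+φ₂/2)/tan(π/4+φ₁/2)] = +0.0905
Δλ = +0.3756 rad (taken the short way round)
course = atan2(Δλ, Δψ) = 76.45°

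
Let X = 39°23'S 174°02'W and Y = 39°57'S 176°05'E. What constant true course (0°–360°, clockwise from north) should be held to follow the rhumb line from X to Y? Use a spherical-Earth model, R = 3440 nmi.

265.7°

Δψ = ln[tan(π/4+φ₂/2)/tan(π/4+φ₁/2)] = -0.0128
Δλ = -0.1725 rad (taken the short way round)
course = atan2(Δλ, Δψ) = 265.74°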